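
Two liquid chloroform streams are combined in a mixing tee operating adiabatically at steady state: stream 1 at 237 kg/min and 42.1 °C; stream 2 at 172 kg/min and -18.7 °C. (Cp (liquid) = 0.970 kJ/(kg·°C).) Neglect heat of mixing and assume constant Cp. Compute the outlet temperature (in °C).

T_out = 16.5 °C

Adiabatic, steady state ⇒ Σ ṁᵢCp,ᵢ(T_out − Tᵢ) = 0
T_out = Σ ṁᵢCp,ᵢTᵢ / Σ ṁᵢCp,ᵢ
      = 6558.5 / 396.73 = 16.531 °C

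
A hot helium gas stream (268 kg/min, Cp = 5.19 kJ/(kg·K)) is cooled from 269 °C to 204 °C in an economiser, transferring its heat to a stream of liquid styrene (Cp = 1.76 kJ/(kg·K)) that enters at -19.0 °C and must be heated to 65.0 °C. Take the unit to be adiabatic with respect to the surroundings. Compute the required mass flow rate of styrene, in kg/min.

ṁ_c = 612 kg/min

Heat released by hot stream: Q = 268 × 5.19 × (269 − 204) = 90410 kJ/min
Energy balance on cold side (adiabatic exchanger): Q = ṁ_c·Cp_c·(T_c,out − T_c,in)
ṁ_c = 90410 / [1.76 × (65.0 − -19.0)] = 611.54 kg/min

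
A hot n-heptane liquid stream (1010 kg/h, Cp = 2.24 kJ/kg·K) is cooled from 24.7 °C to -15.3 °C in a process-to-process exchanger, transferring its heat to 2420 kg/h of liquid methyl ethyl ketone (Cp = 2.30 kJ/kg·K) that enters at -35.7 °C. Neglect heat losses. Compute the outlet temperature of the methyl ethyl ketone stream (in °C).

Heat released by hot stream: Q = 1010 × 2.24 × (24.7 − -15.3) = 90496 kJ/h
Energy balance on cold side (adiabatic exchanger): Q = ṁ_c·Cp_c·(T_c,out − T_c,in)
T_c,out = -35.7 + 90496/(2420 × 2.30) = -19.441 °C

T_c,out = -19.4 °C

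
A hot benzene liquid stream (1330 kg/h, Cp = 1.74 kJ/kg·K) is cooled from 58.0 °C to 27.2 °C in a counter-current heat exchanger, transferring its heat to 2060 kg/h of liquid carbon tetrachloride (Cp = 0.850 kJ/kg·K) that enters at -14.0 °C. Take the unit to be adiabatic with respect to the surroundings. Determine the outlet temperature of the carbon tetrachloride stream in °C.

T_c,out = 26.7 °C

Heat released by hot stream: Q = 1330 × 1.74 × (58.0 − 27.2) = 71277 kJ/h
Energy balance on cold side (adiabatic exchanger): Q = ṁ_c·Cp_c·(T_c,out − T_c,in)
T_c,out = -14.0 + 71277/(2060 × 0.850) = 26.707 °C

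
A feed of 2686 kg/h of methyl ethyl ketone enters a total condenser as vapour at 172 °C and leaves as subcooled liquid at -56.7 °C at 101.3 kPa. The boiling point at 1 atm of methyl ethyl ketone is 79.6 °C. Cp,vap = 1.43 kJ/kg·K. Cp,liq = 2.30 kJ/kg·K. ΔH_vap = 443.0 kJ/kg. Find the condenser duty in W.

vapour 172→79.6 °C: -132.13 kJ/kg
condensation at 79.6 °C: -443 kJ/kg
liquid 79.6→-56.7 °C: -313.49 kJ/kg
Δh = -132.13 + -443 + -313.49 = -888.62 kJ/kg
Q = ṁ·Δh = 2686 kg/h × -888.62 kJ/kg = -2.3868e+06 kJ/h
|Q| = 663.01 kW = 663010 W

Q_c = 663000 W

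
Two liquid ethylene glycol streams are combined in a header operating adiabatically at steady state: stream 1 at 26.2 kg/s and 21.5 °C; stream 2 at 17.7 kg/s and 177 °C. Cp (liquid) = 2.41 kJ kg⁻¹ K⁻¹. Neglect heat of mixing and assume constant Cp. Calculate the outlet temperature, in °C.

Energy balance with Q = 0: Σ ṁᵢCp,ᵢ(T_out − Tᵢ) = 0
Σ ṁᵢCp,ᵢTᵢ = 26.2×2.41×21.5 + 17.7×2.41×177 = 8907.8
Σ ṁᵢCp,ᵢ = 26.2×2.41 + 17.7×2.41 = 105.8
T_out = 8907.8 / 105.8 = 84.196 °C

T_out = 84.2 °C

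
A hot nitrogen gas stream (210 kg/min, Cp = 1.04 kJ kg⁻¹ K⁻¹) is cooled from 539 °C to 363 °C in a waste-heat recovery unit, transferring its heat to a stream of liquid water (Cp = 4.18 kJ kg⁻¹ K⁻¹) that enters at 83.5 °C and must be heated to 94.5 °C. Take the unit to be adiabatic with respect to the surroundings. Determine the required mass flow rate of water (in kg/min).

ṁ_c = 836 kg/min

Heat released by hot stream: Q = 210 × 1.04 × (539 − 363) = 38438 kJ/min
Energy balance on cold side (adiabatic exchanger): Q = ṁ_c·Cp_c·(T_c,out − T_c,in)
ṁ_c = 38438 / [4.18 × (94.5 − 83.5)] = 835.98 kg/min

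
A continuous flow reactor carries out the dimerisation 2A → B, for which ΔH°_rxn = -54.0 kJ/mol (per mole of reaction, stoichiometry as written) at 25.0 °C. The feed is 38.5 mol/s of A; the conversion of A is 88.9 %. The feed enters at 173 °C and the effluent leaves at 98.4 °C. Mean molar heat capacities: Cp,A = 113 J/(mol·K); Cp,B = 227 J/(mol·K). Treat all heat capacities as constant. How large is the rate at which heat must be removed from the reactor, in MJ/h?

Q_out = 4490 MJ/h

Extent of reaction ξ = 0.889 × 38.5 / 2 = 17.113 mol/s
Reaction term: ξ·ΔH°_rxn = 17.113 × -54.0 = -924.12 kJ/s
Sensible, feed 173→25 °C: -643.87 kJ/s
Outlet flows (mol/s): A 4.2735, B 17.113
Sensible, products 25→98.4 °C: 320.58 kJ/s
Q = ΔH = -1247.4 kJ/s = -1247.4 kW
Heat removed = 4490.7 MJ/h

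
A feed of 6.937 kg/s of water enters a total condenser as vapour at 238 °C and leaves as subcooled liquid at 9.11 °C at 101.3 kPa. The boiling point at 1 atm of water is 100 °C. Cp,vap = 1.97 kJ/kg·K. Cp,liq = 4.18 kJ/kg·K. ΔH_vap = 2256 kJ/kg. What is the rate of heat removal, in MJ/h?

vapour 238→100 °C: -271.86 kJ/kg
condensation at 100 °C: -2256 kJ/kg
liquid 100→9.11 °C: -379.92 kJ/kg
Δh = -271.86 + -2256 + -379.92 = -2907.8 kJ/kg
Q = ṁ·Δh = 6.937 kg/s × -2907.8 kJ/kg = -20171 kJ/s
|Q| = 20171 kW = 72617 MJ/h

Q_c = 72600 MJ/h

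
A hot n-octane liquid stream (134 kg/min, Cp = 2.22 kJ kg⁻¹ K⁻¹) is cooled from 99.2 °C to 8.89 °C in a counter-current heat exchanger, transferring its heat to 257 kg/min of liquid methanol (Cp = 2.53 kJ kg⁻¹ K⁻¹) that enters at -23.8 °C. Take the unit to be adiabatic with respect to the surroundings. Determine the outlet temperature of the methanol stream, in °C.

Heat released by hot stream: Q = 134 × 2.22 × (99.2 − 8.89) = 26865 kJ/min
Energy balance on cold side (adiabatic exchanger): Q = ṁ_c·Cp_c·(T_c,out − T_c,in)
T_c,out = -23.8 + 26865/(257 × 2.53) = 17.518 °C

T_c,out = 17.5 °C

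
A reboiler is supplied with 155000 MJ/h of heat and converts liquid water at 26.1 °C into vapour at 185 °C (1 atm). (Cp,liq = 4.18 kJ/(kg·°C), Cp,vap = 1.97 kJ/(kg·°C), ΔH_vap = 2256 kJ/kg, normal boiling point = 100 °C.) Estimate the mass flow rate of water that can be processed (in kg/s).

Δh = 4.18×(100−26.1) + 2256 + 1.97×(185−100) = 2732.4 kJ/kg
Q = 155000 MJ/h = 43056 kJ/s = 43056 kJ/s
ṁ = Q/Δh = 43056 / 2732.4 = 15.758 kg/s

ṁ = 15.8 kg/s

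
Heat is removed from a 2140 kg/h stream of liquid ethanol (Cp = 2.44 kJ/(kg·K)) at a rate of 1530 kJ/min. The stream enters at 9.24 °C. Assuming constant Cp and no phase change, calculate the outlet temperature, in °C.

Q = 1530 kJ/min = 91800 kJ/h
ΔT = Q/(ṁ·Cp) = 91800/(2140×2.44) = 17.581 K
T_out = 9.24 − 17.581 = -8.3408 °C

T_out = -8.34 °C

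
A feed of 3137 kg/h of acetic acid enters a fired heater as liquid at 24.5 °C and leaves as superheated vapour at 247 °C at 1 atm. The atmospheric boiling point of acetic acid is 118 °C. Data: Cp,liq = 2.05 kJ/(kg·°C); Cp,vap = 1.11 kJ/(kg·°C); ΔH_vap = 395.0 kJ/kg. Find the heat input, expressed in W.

liquid 24.5→118 °C: 191.67 kJ/kg
vaporisation at 118 °C: 395 kJ/kg
vapour 118→247 °C: 143.19 kJ/kg
Δh = 191.67 + 395 + 143.19 = 729.87 kJ/kg
Q = ṁ·Δh = 3137 kg/h × 729.87 kJ/kg = 2.2896e+06 kJ/h
|Q| = 636 kW = 636000 W

Q = 636000 W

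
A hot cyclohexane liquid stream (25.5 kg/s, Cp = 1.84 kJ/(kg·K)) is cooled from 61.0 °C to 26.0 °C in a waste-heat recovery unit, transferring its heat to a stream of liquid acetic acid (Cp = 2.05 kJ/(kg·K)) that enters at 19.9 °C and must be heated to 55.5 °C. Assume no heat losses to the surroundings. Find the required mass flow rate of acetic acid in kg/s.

Heat released by hot stream: Q = 25.5 × 1.84 × (61.0 − 26.0) = 1642.2 kJ/s
Energy balance on cold side (adiabatic exchanger): Q = ṁ_c·Cp_c·(T_c,out − T_c,in)
ṁ_c = 1642.2 / [2.05 × (55.5 − 19.9)] = 22.502 kg/s

ṁ_c = 22.5 kg/s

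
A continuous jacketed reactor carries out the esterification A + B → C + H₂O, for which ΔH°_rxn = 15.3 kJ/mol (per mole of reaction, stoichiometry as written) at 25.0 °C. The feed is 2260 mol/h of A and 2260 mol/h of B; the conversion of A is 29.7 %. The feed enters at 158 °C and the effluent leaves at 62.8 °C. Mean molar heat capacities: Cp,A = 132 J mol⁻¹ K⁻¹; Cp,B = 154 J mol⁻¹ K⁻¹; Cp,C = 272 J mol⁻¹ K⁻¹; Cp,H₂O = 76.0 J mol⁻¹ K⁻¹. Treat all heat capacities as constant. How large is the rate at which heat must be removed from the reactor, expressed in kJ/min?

Q_out = 828 kJ/min

Extent of reaction ξ = 0.297 × 2260 = 671.22 mol/h
Reaction term: ξ·ΔH°_rxn = 671.22 × 15.3 = 10270 kJ/h
Sensible, feed 158→25 °C: -85966 kJ/h
Outlet flows (mol/h): A 1588.8, B 1588.8, C 671.22, H₂O 671.22
Sensible, products 25→62.8 °C: 26005 kJ/h
Q = ΔH = -49691 kJ/h = -13.803 kW
Heat removed = 828.18 kJ/min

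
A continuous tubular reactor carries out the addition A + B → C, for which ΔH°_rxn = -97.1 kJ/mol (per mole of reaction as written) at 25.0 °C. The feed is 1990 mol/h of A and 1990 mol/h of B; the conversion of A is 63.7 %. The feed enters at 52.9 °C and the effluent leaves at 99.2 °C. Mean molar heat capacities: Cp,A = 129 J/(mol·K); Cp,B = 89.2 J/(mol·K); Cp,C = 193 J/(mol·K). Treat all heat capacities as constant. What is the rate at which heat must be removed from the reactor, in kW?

Extent of reaction ξ = 0.637 × 1990 = 1267.6 mol/h
Reaction term: ξ·ΔH°_rxn = 1267.6 × -97.1 = -123090 kJ/h
Sensible, feed 52.9→25 °C: -12115 kJ/h
Outlet flows (mol/h): A 722.37, B 722.37, C 1267.6
Sensible, products 25→99.2 °C: 29849 kJ/h
Q = ΔH = -105350 kJ/h = -29.265 kW
Heat removed = 29.265 kW

Q_out = 29.3 kW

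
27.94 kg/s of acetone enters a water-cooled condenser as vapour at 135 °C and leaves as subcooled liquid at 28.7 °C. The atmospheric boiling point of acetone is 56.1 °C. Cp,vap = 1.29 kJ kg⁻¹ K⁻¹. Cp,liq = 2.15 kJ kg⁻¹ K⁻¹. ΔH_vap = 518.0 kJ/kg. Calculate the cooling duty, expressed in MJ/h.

Q_c = 68300 MJ/h

vapour 135→56.1 °C: -101.78 kJ/kg
condensation at 56.1 °C: -518 kJ/kg
liquid 56.1→28.7 °C: -58.91 kJ/kg
Δh = -101.78 + -518 + -58.91 = -678.69 kJ/kg
Q = ṁ·Δh = 27.94 kg/s × -678.69 kJ/kg = -18963 kJ/s
|Q| = 18963 kW = 68265 MJ/h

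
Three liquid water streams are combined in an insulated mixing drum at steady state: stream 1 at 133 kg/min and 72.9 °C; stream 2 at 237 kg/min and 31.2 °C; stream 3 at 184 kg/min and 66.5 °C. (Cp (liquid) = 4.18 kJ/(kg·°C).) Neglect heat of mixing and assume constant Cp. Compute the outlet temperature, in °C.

T_out = 52.9 °C

Energy balance with Q = 0: Σ ṁᵢCp,ᵢ(T_out − Tᵢ) = 0
T_out = Σ ṁᵢCp,ᵢTᵢ / Σ ṁᵢCp,ᵢ
      = 122580 / 2315.7 = 52.935 °C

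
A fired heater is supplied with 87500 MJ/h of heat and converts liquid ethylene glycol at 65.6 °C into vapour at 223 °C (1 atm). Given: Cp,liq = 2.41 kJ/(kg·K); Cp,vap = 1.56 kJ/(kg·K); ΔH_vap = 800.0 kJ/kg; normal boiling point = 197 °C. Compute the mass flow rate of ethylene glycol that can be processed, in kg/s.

ṁ = 21.0 kg/s

Δh = 2.41×(197−65.6) + 800.0 + 1.56×(223−197) = 1157.2 kJ/kg
Q = 87500 MJ/h = 24306 kJ/s = 24306 kJ/s
ṁ = Q/Δh = 24306 / 1157.2 = 21.003 kg/s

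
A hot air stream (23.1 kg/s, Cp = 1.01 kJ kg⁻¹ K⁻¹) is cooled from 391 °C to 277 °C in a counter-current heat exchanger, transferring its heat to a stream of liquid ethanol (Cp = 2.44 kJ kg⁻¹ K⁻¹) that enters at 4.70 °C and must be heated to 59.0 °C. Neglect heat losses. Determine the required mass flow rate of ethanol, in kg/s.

ṁ_c = 20.1 kg/s

Heat released by hot stream: Q = 23.1 × 1.01 × (391 − 277) = 2659.7 kJ/s
Energy balance on cold side (adiabatic exchanger): Q = ṁ_c·Cp_c·(T_c,out − T_c,in)
ṁ_c = 2659.7 / [2.44 × (59.0 − 4.70)] = 20.075 kg/s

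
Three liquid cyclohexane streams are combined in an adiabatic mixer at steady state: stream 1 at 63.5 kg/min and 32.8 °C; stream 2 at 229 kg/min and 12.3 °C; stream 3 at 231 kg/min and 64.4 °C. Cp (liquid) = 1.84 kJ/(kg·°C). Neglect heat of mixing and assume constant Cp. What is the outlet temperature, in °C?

No heat crosses the boundary, so H_out = H_in.
T_out = Σ ṁᵢCp,ᵢTᵢ / Σ ṁᵢCp,ᵢ
      = 36388 / 963.24 = 37.776 °C

T_out = 37.8 °C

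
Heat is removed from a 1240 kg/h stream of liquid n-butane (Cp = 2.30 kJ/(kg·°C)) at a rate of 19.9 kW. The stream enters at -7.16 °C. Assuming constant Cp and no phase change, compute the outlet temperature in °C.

Q = 19.9 kW = 71640 kJ/h
ΔT = Q/(ṁ·Cp) = 71640/(1240×2.30) = 25.119 K
T_out = -7.16 − 25.119 = -32.279 °C

T_out = -32.3 °C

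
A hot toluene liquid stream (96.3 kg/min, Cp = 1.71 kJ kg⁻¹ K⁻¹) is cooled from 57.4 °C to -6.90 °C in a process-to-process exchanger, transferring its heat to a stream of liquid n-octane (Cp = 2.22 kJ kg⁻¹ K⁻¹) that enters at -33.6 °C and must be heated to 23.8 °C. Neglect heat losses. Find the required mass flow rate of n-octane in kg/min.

Heat released by hot stream: Q = 96.3 × 1.71 × (57.4 − -6.90) = 10588 kJ/min
Energy balance on cold side (adiabatic exchanger): Q = ṁ_c·Cp_c·(T_c,out − T_c,in)
ṁ_c = 10588 / [2.22 × (23.8 − -33.6)] = 83.094 kg/min

ṁ_c = 83.1 kg/min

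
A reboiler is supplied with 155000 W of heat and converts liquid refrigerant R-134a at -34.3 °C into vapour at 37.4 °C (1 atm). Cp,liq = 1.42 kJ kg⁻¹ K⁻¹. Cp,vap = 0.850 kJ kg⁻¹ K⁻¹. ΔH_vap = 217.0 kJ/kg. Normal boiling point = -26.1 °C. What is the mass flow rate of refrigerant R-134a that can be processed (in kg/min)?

ṁ = 32.9 kg/min

Δh = 1.42×(-26.1−-34.3) + 217.0 + 0.850×(37.4−-26.1) = 282.62 kJ/kg
Q = 155000 W = 155 kJ/s = 9300 kJ/min
ṁ = Q/Δh = 9300 / 282.62 = 32.906 kg/min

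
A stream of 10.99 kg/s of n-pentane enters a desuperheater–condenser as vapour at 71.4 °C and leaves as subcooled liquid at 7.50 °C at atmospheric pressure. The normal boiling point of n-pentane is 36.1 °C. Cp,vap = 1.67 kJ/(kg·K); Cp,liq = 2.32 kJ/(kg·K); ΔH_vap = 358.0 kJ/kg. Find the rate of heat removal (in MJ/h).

vapour 71.4→36.1 °C: -58.951 kJ/kg
condensation at 36.1 °C: -358 kJ/kg
liquid 36.1→7.50 °C: -66.352 kJ/kg
Δh = -58.951 + -358 + -66.352 = -483.3 kJ/kg
Q = ṁ·Δh = 10.99 kg/s × -483.3 kJ/kg = -5311.5 kJ/s
|Q| = 5311.5 kW = 19121 MJ/h

Q_c = 19100 MJ/h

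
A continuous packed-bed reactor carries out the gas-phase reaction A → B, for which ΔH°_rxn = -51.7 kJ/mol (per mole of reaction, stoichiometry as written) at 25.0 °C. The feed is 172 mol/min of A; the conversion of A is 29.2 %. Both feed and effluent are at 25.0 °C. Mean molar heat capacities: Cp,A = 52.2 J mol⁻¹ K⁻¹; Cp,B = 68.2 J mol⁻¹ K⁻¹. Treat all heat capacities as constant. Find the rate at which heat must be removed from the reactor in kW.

Extent of reaction ξ = 0.292 × 172 = 50.224 mol/min
Reaction term: ξ·ΔH°_rxn = 50.224 × -51.7 = -2596.6 kJ/min
Q = ΔH = -2596.6 kJ/min = -43.276 kW
Heat removed = 43.276 kW

Q_out = 43.3 kW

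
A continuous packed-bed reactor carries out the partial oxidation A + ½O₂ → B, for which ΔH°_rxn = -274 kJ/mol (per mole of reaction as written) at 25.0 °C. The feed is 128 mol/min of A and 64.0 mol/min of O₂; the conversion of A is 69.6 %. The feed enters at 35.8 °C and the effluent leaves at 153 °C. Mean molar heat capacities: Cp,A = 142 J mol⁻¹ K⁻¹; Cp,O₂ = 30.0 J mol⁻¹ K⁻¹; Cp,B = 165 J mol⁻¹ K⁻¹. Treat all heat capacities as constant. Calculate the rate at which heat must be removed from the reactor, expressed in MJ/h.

Q_out = 1320 MJ/h

Extent of reaction ξ = 0.696 × 128 = 89.088 mol/min
Reaction term: ξ·ΔH°_rxn = 89.088 × -274 = -24410 kJ/min
Sensible, feed 35.8→25 °C: -217.04 kJ/min
Outlet flows (mol/min): A 38.912, O₂ 19.456, B 89.088
Sensible, products 25→153 °C: 2663.5 kJ/min
Q = ΔH = -21964 kJ/min = -366.06 kW
Heat removed = 1317.8 MJ/h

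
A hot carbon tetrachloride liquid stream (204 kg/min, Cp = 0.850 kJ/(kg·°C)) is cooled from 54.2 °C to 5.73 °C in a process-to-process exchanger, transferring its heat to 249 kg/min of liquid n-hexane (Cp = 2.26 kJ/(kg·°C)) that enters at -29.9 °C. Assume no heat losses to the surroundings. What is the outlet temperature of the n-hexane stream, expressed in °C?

T_c,out = -15.0 °C

Heat released by hot stream: Q = 204 × 0.850 × (54.2 − 5.73) = 8404.7 kJ/min
Energy balance on cold side (adiabatic exchanger): Q = ṁ_c·Cp_c·(T_c,out − T_c,in)
T_c,out = -29.9 + 8404.7/(249 × 2.26) = -14.965 °C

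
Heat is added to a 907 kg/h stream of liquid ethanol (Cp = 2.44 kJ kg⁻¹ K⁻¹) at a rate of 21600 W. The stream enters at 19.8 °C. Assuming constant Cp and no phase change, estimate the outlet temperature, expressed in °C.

Q = 21600 W = 77760 kJ/h
ΔT = Q/(ṁ·Cp) = 77760/(907×2.44) = 35.137 K
T_out = 19.8 + 35.137 = 54.937 °C

T_out = 54.9 °C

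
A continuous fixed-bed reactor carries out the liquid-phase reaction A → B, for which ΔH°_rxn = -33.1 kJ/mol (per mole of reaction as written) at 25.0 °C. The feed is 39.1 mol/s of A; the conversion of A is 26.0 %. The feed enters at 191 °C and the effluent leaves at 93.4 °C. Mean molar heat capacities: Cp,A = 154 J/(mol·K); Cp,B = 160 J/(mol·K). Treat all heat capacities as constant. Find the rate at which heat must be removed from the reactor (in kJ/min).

Extent of reaction ξ = 0.260 × 39.1 = 10.166 mol/s
Reaction term: ξ·ΔH°_rxn = 10.166 × -33.1 = -336.49 kJ/s
Sensible, feed 191→25 °C: -999.55 kJ/s
Outlet flows (mol/s): A 28.934, B 10.166
Sensible, products 25→93.4 °C: 416.04 kJ/s
Q = ΔH = -920.01 kJ/s = -920.01 kW
Heat removed = 55201 kJ/min

Q_out = 55200 kJ/min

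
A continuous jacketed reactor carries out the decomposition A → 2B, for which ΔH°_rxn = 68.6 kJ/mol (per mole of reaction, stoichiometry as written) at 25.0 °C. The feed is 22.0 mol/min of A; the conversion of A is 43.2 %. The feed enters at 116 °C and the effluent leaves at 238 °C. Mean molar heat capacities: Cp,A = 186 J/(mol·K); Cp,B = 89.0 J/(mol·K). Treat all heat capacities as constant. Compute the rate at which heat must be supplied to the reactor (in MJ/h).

Q_in = 68.1 MJ/h

Extent of reaction ξ = 0.432 × 22.0 = 9.504 mol/min
Reaction term: ξ·ΔH°_rxn = 9.504 × 68.6 = 651.97 kJ/min
Sensible, feed 116→25 °C: -372.37 kJ/min
Outlet flows (mol/min): A 12.496, B 19.008
Sensible, products 25→238 °C: 855.4 kJ/min
Q = ΔH = 1135 kJ/min = 18.917 kW
Heat supplied = 68.1 MJ/h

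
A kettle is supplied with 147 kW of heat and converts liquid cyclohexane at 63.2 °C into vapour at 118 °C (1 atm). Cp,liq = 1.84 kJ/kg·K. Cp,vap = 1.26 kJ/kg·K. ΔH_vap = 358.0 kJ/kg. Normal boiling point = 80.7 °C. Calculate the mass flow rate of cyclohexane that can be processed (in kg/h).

ṁ = 1210 kg/h

Δh = 1.84×(80.7−63.2) + 358.0 + 1.26×(118−80.7) = 437.2 kJ/kg
Q = 147 kW = 147 kJ/s = 529200 kJ/h
ṁ = Q/Δh = 529200 / 437.2 = 1210.4 kg/h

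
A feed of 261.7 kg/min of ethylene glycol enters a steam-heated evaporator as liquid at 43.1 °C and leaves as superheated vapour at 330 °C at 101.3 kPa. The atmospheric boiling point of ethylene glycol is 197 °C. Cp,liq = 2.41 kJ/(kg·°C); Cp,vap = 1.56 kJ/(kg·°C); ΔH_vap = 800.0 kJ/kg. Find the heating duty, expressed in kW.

Q = 6010 kW

liquid 43.1→197 °C: 370.9 kJ/kg
vaporisation at 197 °C: 800 kJ/kg
vapour 197→330 °C: 207.48 kJ/kg
Δh = 370.9 + 800 + 207.48 = 1378.4 kJ/kg
Q = ṁ·Δh = 261.7 kg/min × 1378.4 kJ/kg = 360720 kJ/min
|Q| = 6012 kW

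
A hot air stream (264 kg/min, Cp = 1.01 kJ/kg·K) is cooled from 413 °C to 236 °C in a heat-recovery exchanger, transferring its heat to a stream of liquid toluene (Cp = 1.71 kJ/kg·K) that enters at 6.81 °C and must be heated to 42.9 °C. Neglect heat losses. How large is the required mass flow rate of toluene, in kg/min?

Heat released by hot stream: Q = 264 × 1.01 × (413 − 236) = 47195 kJ/min
Energy balance on cold side (adiabatic exchanger): Q = ṁ_c·Cp_c·(T_c,out − T_c,in)
ṁ_c = 47195 / [1.71 × (42.9 − 6.81)] = 764.74 kg/min

ṁ_c = 765 kg/min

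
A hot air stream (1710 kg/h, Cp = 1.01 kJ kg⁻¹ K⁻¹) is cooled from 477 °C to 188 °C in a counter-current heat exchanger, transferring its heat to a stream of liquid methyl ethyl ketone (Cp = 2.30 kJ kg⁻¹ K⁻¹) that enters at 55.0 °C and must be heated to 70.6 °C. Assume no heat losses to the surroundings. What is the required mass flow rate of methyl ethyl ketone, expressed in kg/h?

Heat released by hot stream: Q = 1710 × 1.01 × (477 − 188) = 499130 kJ/h
Energy balance on cold side (adiabatic exchanger): Q = ṁ_c·Cp_c·(T_c,out − T_c,in)
ṁ_c = 499130 / [2.30 × (70.6 − 55.0)] = 13911 kg/h

ṁ_c = 13900 kg/h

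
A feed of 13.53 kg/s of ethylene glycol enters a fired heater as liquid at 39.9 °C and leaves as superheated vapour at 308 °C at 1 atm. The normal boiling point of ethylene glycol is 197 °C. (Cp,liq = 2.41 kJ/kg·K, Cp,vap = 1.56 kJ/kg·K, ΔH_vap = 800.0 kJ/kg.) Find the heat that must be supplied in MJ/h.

liquid 39.9→197 °C: 378.61 kJ/kg
vaporisation at 197 °C: 800 kJ/kg
vapour 197→308 °C: 173.16 kJ/kg
Δh = 378.61 + 800 + 173.16 = 1351.8 kJ/kg
Q = ṁ·Δh = 13.53 kg/s × 1351.8 kJ/kg = 18289 kJ/s
|Q| = 18289 kW = 65842 MJ/h

Q = 65800 MJ/h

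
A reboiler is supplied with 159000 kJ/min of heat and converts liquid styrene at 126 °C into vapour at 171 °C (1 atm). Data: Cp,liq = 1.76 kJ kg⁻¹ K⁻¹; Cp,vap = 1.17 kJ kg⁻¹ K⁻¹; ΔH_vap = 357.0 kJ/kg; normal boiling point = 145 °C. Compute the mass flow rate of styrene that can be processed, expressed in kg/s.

ṁ = 6.30 kg/s

Δh = 1.76×(145−126) + 357.0 + 1.17×(171−145) = 420.86 kJ/kg
Q = 159000 kJ/min = 2650 kJ/s = 2650 kJ/s
ṁ = Q/Δh = 2650 / 420.86 = 6.2966 kg/s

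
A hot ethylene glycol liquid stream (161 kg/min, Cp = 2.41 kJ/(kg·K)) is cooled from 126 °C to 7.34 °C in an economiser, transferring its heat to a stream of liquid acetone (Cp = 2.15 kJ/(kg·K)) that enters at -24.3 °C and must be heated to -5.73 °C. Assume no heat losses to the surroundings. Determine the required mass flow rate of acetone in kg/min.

ṁ_c = 1150 kg/min

Heat released by hot stream: Q = 161 × 2.41 × (126 − 7.34) = 46041 kJ/min
Energy balance on cold side (adiabatic exchanger): Q = ṁ_c·Cp_c·(T_c,out − T_c,in)
ṁ_c = 46041 / [2.15 × (-5.73 − -24.3)] = 1153.2 kg/min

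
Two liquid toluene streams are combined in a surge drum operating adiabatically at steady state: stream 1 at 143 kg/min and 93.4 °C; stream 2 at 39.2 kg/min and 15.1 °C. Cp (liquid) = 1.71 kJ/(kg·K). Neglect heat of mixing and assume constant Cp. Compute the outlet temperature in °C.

No heat crosses the boundary, so H_out = H_in.
Σ ṁᵢCp,ᵢTᵢ = 143×1.71×93.4 + 39.2×1.71×15.1 = 23851
Σ ṁᵢCp,ᵢ = 143×1.71 + 39.2×1.71 = 311.56
T_out = 23851 / 311.56 = 76.554 °C

T_out = 76.6 °C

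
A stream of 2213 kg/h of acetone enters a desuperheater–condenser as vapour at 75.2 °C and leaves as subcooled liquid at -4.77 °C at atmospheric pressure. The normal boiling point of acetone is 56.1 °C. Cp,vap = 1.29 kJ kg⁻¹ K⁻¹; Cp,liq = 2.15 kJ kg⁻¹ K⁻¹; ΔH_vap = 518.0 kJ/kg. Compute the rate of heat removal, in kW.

vapour 75.2→56.1 °C: -24.639 kJ/kg
condensation at 56.1 °C: -518 kJ/kg
liquid 56.1→-4.77 °C: -130.87 kJ/kg
Δh = -24.639 + -518 + -130.87 = -673.51 kJ/kg
Q = ṁ·Δh = 2213 kg/h × -673.51 kJ/kg = -1.4905e+06 kJ/h
|Q| = 414.02 kW

Q_c = 414 kW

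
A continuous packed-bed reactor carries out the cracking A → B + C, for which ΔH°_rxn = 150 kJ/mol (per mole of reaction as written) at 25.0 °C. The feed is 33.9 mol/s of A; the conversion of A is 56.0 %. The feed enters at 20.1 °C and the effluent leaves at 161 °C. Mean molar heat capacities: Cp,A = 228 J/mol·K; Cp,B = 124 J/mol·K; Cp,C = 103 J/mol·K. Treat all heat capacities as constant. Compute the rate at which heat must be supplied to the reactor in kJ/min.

Extent of reaction ξ = 0.560 × 33.9 = 18.984 mol/s
Reaction term: ξ·ΔH°_rxn = 18.984 × 150 = 2847.6 kJ/s
Sensible, feed 20.1→25 °C: 37.873 kJ/s
Outlet flows (mol/s): A 14.916, B 18.984, C 18.984
Sensible, products 25→161 °C: 1048.6 kJ/s
Q = ΔH = 3934.1 kJ/s = 3934.1 kW
Heat supplied = 236040 kJ/min

Q_in = 236000 kJ/min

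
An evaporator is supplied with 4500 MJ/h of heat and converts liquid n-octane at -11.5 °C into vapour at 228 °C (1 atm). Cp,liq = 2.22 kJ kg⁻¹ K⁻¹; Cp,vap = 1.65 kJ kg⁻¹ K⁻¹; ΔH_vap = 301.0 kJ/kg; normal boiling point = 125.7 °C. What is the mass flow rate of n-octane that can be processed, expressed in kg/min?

Δh = 2.22×(125.7−-11.5) + 301.0 + 1.65×(228−125.7) = 774.38 kJ/kg
Q = 4500 MJ/h = 1250 kJ/s = 75000 kJ/min
ṁ = Q/Δh = 75000 / 774.38 = 96.852 kg/min

ṁ = 96.9 kg/min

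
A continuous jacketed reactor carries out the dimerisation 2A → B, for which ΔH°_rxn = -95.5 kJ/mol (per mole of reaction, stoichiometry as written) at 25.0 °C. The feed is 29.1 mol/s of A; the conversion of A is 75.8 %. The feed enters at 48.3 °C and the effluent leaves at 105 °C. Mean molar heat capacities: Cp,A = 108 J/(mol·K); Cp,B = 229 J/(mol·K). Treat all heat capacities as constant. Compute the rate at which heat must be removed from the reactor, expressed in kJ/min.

Extent of reaction ξ = 0.758 × 29.1 / 2 = 11.029 mol/s
Reaction term: ξ·ΔH°_rxn = 11.029 × -95.5 = -1053.3 kJ/s
Sensible, feed 48.3→25 °C: -73.227 kJ/s
Outlet flows (mol/s): A 7.0422, B 11.029
Sensible, products 25→105 °C: 262.89 kJ/s
Q = ΔH = -863.59 kJ/s = -863.59 kW
Heat removed = 51816 kJ/min

Q_out = 51800 kJ/min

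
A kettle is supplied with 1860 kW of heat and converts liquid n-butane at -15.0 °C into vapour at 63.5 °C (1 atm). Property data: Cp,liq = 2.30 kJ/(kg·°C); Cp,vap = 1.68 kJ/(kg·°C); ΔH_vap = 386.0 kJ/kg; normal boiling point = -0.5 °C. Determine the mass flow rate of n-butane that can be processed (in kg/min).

ṁ = 212 kg/min

Δh = 2.30×(-0.5−-15.0) + 386.0 + 1.68×(63.5−-0.5) = 526.87 kJ/kg
Q = 1860 kW = 1860 kJ/s = 111600 kJ/min
ṁ = Q/Δh = 111600 / 526.87 = 211.82 kg/min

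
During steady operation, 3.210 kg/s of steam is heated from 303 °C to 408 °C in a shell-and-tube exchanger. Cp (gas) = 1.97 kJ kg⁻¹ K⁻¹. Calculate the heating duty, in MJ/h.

Q = 2390 MJ/h

Q = ṁ·Cp·ΔT = 3.210 × 1.97 × (408 − 303) = 663.99 kJ/s
Heating duty = 2390.4 MJ/h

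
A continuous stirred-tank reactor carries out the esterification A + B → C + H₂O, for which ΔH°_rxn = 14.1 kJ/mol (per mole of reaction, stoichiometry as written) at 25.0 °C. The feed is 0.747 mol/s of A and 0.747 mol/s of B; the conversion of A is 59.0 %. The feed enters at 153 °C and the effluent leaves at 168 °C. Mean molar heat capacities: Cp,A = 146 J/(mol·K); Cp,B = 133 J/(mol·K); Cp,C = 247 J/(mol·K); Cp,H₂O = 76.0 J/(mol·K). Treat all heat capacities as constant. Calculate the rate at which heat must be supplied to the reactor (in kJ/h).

Extent of reaction ξ = 0.590 × 0.747 = 0.44073 mol/s
Reaction term: ξ·ΔH°_rxn = 0.44073 × 14.1 = 6.2143 kJ/s
Sensible, feed 153→25 °C: -26.677 kJ/s
Outlet flows (mol/s): A 0.30627, B 0.30627, C 0.44073, H₂O 0.44073
Sensible, products 25→168 °C: 32.576 kJ/s
Q = ΔH = 12.114 kJ/s = 12.114 kW
Heat supplied = 43609 kJ/h

Q_in = 43600 kJ/h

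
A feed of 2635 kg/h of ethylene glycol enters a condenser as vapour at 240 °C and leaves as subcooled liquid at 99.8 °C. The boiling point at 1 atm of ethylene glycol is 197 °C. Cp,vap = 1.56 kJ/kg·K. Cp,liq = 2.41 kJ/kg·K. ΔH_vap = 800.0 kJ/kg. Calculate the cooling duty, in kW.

Q_c = 806 kW

vapour 240→197 °C: -67.08 kJ/kg
condensation at 197 °C: -800 kJ/kg
liquid 197→99.8 °C: -234.25 kJ/kg
Δh = -67.08 + -800 + -234.25 = -1101.3 kJ/kg
Q = ṁ·Δh = 2635 kg/h × -1101.3 kJ/kg = -2.902e+06 kJ/h
|Q| = 806.11 kW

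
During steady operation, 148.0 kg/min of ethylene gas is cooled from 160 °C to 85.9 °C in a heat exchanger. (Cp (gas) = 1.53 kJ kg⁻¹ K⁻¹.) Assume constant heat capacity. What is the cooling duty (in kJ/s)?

Q = ṁ·Cp·ΔT = 148.0 × 1.53 × (85.9 − 160) = -16779 kJ/min
Converting: 16779 / 60 s = 279.65 kW

Q_c = 280 kJ/s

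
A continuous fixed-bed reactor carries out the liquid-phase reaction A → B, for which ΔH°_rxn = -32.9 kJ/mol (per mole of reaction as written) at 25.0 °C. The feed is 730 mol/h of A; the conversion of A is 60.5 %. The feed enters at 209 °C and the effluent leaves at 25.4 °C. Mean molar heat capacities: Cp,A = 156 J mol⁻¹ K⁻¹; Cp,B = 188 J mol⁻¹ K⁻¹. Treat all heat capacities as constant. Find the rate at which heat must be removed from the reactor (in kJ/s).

Extent of reaction ξ = 0.605 × 730 = 441.65 mol/h
Reaction term: ξ·ΔH°_rxn = 441.65 × -32.9 = -14530 kJ/h
Sensible, feed 209→25 °C: -20954 kJ/h
Outlet flows (mol/h): A 288.35, B 441.65
Sensible, products 25→25.4 °C: 51.205 kJ/h
Q = ΔH = -35433 kJ/h = -9.8425 kW
Heat removed = 9.8425 kJ/s

Q_out = 9.84 kJ/s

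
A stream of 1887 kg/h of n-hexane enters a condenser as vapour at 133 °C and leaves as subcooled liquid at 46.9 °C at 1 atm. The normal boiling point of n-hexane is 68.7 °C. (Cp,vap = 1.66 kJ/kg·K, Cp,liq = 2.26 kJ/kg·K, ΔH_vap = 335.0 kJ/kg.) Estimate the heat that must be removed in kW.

vapour 133→68.7 °C: -106.74 kJ/kg
condensation at 68.7 °C: -335 kJ/kg
liquid 68.7→46.9 °C: -49.268 kJ/kg
Δh = -106.74 + -335 + -49.268 = -491.01 kJ/kg
Q = ṁ·Δh = 1887 kg/h × -491.01 kJ/kg = -926530 kJ/h
|Q| = 257.37 kW

Q_c = 257 kW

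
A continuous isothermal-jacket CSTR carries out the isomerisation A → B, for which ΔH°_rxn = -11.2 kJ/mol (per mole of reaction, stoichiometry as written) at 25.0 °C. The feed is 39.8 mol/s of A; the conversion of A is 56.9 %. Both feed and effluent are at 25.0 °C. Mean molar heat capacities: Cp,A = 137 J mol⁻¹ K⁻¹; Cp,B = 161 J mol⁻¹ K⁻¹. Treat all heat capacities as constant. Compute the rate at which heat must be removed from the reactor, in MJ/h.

Q_out = 913 MJ/h

Extent of reaction ξ = 0.569 × 39.8 = 22.646 mol/s
Reaction term: ξ·ΔH°_rxn = 22.646 × -11.2 = -253.64 kJ/s
Q = ΔH = -253.64 kJ/s = -253.64 kW
Heat removed = 913.09 MJ/h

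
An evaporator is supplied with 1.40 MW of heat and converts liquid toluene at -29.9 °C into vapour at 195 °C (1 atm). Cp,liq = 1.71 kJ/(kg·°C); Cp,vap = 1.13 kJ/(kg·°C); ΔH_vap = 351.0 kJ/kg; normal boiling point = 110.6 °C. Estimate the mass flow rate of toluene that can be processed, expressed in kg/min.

ṁ = 122 kg/min

Δh = 1.71×(110.6−-29.9) + 351.0 + 1.13×(195−110.6) = 686.63 kJ/kg
Q = 1.40 MW = 1400 kJ/s = 84000 kJ/min
ṁ = Q/Δh = 84000 / 686.63 = 122.34 kg/min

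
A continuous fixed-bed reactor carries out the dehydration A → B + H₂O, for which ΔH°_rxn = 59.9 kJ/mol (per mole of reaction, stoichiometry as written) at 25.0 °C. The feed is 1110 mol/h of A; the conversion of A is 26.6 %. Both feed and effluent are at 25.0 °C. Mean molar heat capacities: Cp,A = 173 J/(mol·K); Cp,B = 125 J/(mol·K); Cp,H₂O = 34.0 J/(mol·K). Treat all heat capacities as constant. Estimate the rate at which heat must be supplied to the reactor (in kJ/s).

Q_in = 4.91 kJ/s

Extent of reaction ξ = 0.266 × 1110 = 295.26 mol/h
Reaction term: ξ·ΔH°_rxn = 295.26 × 59.9 = 17686 kJ/h
Q = ΔH = 17686 kJ/h = 4.9128 kW
Heat supplied = 4.9128 kJ/s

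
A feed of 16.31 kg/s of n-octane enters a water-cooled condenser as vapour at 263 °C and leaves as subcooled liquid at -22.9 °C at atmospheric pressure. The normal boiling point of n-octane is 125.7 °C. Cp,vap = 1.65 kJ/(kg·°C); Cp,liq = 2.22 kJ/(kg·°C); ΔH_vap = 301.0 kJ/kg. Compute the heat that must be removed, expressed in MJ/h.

Q_c = 50300 MJ/h

vapour 263→125.7 °C: -226.55 kJ/kg
condensation at 125.7 °C: -301 kJ/kg
liquid 125.7→-22.9 °C: -329.89 kJ/kg
Δh = -226.55 + -301 + -329.89 = -857.44 kJ/kg
Q = ṁ·Δh = 16.31 kg/s × -857.44 kJ/kg = -13985 kJ/s
|Q| = 13985 kW = 50345 MJ/h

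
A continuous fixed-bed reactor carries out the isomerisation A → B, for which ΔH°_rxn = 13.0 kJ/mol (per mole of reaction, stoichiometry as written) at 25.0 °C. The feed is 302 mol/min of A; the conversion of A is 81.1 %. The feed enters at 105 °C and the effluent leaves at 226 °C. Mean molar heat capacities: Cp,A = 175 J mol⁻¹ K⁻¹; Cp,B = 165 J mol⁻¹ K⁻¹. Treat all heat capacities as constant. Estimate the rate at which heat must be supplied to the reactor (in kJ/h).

Extent of reaction ξ = 0.811 × 302 = 244.92 mol/min
Reaction term: ξ·ΔH°_rxn = 244.92 × 13.0 = 3184 kJ/min
Sensible, feed 105→25 °C: -4228 kJ/min
Outlet flows (mol/min): A 57.078, B 244.92
Sensible, products 25→226 °C: 10131 kJ/min
Q = ΔH = 9086.5 kJ/min = 151.44 kW
Heat supplied = 545190 kJ/h

Q_in = 545000 kJ/h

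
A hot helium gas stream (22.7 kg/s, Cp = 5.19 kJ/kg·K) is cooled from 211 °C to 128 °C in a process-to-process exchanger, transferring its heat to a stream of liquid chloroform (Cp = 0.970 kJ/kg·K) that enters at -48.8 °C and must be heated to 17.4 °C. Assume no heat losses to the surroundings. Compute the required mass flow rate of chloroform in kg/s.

ṁ_c = 152 kg/s

Heat released by hot stream: Q = 22.7 × 5.19 × (211 − 128) = 9778.5 kJ/s
Energy balance on cold side (adiabatic exchanger): Q = ṁ_c·Cp_c·(T_c,out − T_c,in)
ṁ_c = 9778.5 / [0.970 × (17.4 − -48.8)] = 152.28 kg/s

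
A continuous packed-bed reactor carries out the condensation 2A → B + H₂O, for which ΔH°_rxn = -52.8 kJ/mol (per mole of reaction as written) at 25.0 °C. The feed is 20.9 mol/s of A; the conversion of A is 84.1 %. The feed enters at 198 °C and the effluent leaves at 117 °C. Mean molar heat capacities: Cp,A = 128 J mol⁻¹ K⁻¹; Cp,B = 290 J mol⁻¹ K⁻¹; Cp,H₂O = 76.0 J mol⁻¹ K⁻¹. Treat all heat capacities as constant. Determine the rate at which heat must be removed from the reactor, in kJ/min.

Extent of reaction ξ = 0.841 × 20.9 / 2 = 8.7884 mol/s
Reaction term: ξ·ΔH°_rxn = 8.7884 × -52.8 = -464.03 kJ/s
Sensible, feed 198→25 °C: -462.81 kJ/s
Outlet flows (mol/s): A 3.3231, B 8.7884, H₂O 8.7884
Sensible, products 25→117 °C: 335.06 kJ/s
Q = ΔH = -591.78 kJ/s = -591.78 kW
Heat removed = 35507 kJ/min

Q_out = 35500 kJ/min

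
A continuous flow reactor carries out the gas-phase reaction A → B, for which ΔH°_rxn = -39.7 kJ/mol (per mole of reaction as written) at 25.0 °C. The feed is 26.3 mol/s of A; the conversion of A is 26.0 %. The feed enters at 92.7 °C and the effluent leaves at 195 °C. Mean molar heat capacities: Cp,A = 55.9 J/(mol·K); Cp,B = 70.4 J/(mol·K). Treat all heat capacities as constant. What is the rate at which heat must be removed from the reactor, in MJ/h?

Extent of reaction ξ = 0.260 × 26.3 = 6.838 mol/s
Reaction term: ξ·ΔH°_rxn = 6.838 × -39.7 = -271.47 kJ/s
Sensible, feed 92.7→25 °C: -99.531 kJ/s
Outlet flows (mol/s): A 19.462, B 6.838
Sensible, products 25→195 °C: 266.78 kJ/s
Q = ΔH = -104.21 kJ/s = -104.21 kW
Heat removed = 375.17 MJ/h

Q_out = 375 MJ/h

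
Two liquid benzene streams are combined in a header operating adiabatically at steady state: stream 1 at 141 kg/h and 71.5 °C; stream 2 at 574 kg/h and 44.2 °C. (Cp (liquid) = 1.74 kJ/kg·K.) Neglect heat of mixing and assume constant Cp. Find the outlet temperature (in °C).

T_out = 49.6 °C

No heat crosses the boundary, so H_out = H_in.
T_out = Σ ṁᵢCp,ᵢTᵢ / Σ ṁᵢCp,ᵢ
      = 61687 / 1244.1 = 49.584 °C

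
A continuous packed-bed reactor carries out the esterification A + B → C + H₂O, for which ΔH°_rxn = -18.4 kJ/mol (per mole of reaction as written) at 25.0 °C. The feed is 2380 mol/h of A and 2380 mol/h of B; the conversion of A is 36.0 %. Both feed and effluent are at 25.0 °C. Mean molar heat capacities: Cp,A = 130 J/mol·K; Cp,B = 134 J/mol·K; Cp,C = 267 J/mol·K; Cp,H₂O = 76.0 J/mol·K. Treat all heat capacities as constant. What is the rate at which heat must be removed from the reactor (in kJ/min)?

Q_out = 263 kJ/min

Extent of reaction ξ = 0.360 × 2380 = 856.8 mol/h
Reaction term: ξ·ΔH°_rxn = 856.8 × -18.4 = -15765 kJ/h
Q = ΔH = -15765 kJ/h = -4.3792 kW
Heat removed = 262.75 kJ/min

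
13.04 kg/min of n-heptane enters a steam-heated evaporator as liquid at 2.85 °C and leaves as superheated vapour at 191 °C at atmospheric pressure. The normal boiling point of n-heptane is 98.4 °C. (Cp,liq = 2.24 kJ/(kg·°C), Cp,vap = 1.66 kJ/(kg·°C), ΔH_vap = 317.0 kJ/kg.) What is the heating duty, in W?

liquid 2.85→98.4 °C: 214.03 kJ/kg
vaporisation at 98.4 °C: 317 kJ/kg
vapour 98.4→191 °C: 153.72 kJ/kg
Δh = 214.03 + 317 + 153.72 = 684.75 kJ/kg
Q = ṁ·Δh = 13.04 kg/min × 684.75 kJ/kg = 8929.1 kJ/min
|Q| = 148.82 kW = 148820 W

Q = 149000 W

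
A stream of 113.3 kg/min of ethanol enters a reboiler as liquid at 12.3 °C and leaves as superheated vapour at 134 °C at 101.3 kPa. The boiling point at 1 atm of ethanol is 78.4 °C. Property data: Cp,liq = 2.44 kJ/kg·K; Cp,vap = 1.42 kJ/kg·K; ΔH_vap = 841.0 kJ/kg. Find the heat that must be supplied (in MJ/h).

Q = 7350 MJ/h

liquid 12.3→78.4 °C: 161.28 kJ/kg
vaporisation at 78.4 °C: 841 kJ/kg
vapour 78.4→134 °C: 78.952 kJ/kg
Δh = 161.28 + 841 + 78.952 = 1081.2 kJ/kg
Q = ṁ·Δh = 113.3 kg/min × 1081.2 kJ/kg = 122500 kJ/min
|Q| = 2041.7 kW = 7350.2 MJ/h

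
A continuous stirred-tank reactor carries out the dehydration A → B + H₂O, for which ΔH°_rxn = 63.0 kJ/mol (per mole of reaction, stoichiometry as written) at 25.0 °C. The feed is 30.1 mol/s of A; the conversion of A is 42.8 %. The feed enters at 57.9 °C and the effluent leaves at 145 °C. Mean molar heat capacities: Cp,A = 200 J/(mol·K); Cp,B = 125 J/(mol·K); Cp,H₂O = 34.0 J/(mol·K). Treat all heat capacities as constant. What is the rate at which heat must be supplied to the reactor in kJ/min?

Q_in = 76400 kJ/min

Extent of reaction ξ = 0.428 × 30.1 = 12.883 mol/s
Reaction term: ξ·ΔH°_rxn = 12.883 × 63.0 = 811.62 kJ/s
Sensible, feed 57.9→25 °C: -198.06 kJ/s
Outlet flows (mol/s): A 17.217, B 12.883, H₂O 12.883
Sensible, products 25→145 °C: 659.02 kJ/s
Q = ΔH = 1272.6 kJ/s = 1272.6 kW
Heat supplied = 76355 kJ/min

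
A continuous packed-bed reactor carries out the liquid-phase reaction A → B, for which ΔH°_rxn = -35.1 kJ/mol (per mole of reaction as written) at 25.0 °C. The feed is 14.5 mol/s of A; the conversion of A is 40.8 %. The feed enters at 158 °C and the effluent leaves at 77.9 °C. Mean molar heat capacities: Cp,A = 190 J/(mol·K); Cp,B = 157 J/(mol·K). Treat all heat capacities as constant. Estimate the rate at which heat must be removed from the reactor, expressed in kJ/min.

Q_out = 26300 kJ/min

Extent of reaction ξ = 0.408 × 14.5 = 5.916 mol/s
Reaction term: ξ·ΔH°_rxn = 5.916 × -35.1 = -207.65 kJ/s
Sensible, feed 158→25 °C: -366.42 kJ/s
Outlet flows (mol/s): A 8.584, B 5.916
Sensible, products 25→77.9 °C: 135.41 kJ/s
Q = ΔH = -438.65 kJ/s = -438.65 kW
Heat removed = 26319 kJ/min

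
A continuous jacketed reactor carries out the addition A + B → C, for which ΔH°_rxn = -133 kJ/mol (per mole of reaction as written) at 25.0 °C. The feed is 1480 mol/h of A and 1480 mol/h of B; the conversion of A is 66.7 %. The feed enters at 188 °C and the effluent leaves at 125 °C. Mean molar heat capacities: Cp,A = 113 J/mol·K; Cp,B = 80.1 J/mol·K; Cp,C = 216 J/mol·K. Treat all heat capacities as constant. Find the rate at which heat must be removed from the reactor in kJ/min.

Q_out = 2450 kJ/min

Extent of reaction ξ = 0.667 × 1480 = 987.16 mol/h
Reaction term: ξ·ΔH°_rxn = 987.16 × -133 = -131290 kJ/h
Sensible, feed 188→25 °C: -46583 kJ/h
Outlet flows (mol/h): A 492.84, B 492.84, C 987.16
Sensible, products 25→125 °C: 30839 kJ/h
Q = ΔH = -147040 kJ/h = -40.843 kW
Heat removed = 2450.6 kJ/min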